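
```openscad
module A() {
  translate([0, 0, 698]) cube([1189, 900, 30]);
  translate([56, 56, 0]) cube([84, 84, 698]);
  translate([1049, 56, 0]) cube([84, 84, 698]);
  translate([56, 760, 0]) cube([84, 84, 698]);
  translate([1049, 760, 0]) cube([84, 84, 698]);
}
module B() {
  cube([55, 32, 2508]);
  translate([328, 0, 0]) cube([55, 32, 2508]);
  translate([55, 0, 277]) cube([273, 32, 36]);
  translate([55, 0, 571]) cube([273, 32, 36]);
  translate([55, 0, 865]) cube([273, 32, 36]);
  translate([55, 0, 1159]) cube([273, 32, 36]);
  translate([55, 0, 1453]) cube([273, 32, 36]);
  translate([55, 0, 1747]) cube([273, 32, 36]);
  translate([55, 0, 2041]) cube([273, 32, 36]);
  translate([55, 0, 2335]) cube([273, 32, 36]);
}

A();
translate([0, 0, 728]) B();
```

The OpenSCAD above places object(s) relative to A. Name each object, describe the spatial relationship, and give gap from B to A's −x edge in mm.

A is a table. B is a ladder. The ladder is on top of the table. The gap from the ladder to the table's −x edge is 0 mm.

The ladder's min-x is at 0; the table's min-x is 0; gap = 0 mm.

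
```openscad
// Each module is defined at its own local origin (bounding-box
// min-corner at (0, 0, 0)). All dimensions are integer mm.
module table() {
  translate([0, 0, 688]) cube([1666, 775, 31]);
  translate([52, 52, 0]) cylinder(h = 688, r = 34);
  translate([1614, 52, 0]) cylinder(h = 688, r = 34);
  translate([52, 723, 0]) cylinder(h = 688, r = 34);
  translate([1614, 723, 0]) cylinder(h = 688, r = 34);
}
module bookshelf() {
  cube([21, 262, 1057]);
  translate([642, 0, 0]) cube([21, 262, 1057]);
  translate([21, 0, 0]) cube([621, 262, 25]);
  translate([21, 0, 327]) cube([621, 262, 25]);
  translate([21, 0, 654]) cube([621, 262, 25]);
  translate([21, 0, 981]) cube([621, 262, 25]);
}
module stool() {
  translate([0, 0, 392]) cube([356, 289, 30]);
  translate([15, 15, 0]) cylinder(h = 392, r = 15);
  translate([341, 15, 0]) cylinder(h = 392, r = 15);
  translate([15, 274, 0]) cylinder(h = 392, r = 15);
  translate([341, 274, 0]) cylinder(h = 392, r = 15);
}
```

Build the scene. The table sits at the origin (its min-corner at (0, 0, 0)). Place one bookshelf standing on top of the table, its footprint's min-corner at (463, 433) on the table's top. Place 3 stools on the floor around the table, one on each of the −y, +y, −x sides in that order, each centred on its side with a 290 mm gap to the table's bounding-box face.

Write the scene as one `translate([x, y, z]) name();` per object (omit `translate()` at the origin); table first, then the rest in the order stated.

table();
translate([463, 433, 719]) bookshelf();
translate([655, -579, 0]) stool();
translate([655, 1065, 0]) stool();
translate([-646, 243, 0]) stool();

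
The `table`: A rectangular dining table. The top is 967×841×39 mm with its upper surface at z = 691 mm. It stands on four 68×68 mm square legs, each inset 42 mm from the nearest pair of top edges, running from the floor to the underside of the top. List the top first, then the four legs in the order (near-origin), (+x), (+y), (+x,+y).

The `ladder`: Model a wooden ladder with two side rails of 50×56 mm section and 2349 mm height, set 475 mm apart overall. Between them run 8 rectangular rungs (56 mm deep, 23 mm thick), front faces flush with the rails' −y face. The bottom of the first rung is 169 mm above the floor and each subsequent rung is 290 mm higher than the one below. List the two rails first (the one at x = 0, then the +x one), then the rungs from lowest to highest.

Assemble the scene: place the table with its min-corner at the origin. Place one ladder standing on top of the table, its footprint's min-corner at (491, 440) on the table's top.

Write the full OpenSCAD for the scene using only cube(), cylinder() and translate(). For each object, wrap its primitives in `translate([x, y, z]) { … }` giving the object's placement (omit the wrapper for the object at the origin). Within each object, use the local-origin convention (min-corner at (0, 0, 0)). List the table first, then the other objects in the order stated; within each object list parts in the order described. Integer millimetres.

translate([0, 0, 652]) cube([967, 841, 39]);
translate([42, 42, 0]) cube([68, 68, 652]);
translate([857, 42, 0]) cube([68, 68, 652]);
translate([42, 731, 0]) cube([68, 68, 652]);
translate([857, 731, 0]) cube([68, 68, 652]);
translate([491, 440, 691]) {
  cube([50, 56, 2349]);
  translate([425, 0, 0]) cube([50, 56, 2349]);
  translate([50, 0, 169]) cube([375, 56, 23]);
  translate([50, 0, 459]) cube([375, 56, 23]);
  translate([50, 0, 749]) cube([375, 56, 23]);
  translate([50, 0, 1039]) cube([375, 56, 23]);
  translate([50, 0, 1329]) cube([375, 56, 23]);
  translate([50, 0, 1619]) cube([375, 56, 23]);
  translate([50, 0, 1909]) cube([375, 56, 23]);
  translate([50, 0, 2199]) cube([375, 56, 23]);
}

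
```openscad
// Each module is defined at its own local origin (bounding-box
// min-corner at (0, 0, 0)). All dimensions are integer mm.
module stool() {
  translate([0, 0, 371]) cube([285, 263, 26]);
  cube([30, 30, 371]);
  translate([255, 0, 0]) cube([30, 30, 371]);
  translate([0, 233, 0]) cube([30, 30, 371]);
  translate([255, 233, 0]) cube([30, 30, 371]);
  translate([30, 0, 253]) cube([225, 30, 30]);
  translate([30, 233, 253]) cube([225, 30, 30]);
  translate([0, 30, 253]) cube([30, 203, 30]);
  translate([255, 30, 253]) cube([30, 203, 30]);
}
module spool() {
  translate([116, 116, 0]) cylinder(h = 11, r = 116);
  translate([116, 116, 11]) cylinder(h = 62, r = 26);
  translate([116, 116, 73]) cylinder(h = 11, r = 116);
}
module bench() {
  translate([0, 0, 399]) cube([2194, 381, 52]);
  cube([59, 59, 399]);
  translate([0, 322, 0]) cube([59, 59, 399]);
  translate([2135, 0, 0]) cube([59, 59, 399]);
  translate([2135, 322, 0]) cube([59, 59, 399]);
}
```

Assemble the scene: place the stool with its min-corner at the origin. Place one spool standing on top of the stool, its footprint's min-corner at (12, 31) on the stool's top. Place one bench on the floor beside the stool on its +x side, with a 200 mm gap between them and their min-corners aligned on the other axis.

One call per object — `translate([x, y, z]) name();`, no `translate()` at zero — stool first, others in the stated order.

stool();
translate([12, 31, 397]) spool();
translate([485, 0, 0]) bench();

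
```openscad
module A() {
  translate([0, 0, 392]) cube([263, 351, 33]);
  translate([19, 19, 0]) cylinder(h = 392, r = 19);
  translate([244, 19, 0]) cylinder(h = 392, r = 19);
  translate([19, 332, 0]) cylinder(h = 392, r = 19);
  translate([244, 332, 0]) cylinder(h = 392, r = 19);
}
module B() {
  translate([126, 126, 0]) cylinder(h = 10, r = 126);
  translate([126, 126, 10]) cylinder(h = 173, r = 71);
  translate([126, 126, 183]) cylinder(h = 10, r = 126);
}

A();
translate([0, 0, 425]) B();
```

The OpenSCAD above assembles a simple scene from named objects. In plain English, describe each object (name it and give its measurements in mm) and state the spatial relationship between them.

A is a four-legged stool. The seat is 263×351 mm, 33 mm thick, top at z = 425 mm. It stands on four round legs, each 38 mm in diameter, from z = 0 to the seat underside, each leg's axis is inset half a diameter from the nearest pair of seat edges (so the leg's bounding box is flush with the corner).

B is a spool: two coaxial disc flanges of radius 126 mm and thickness 10 mm, joined by a core cylinder of radius 71 mm and height 173 mm. The lower flange rests on z = 0 and the three cylinders share a vertical axis.

The spool is on top of the stool.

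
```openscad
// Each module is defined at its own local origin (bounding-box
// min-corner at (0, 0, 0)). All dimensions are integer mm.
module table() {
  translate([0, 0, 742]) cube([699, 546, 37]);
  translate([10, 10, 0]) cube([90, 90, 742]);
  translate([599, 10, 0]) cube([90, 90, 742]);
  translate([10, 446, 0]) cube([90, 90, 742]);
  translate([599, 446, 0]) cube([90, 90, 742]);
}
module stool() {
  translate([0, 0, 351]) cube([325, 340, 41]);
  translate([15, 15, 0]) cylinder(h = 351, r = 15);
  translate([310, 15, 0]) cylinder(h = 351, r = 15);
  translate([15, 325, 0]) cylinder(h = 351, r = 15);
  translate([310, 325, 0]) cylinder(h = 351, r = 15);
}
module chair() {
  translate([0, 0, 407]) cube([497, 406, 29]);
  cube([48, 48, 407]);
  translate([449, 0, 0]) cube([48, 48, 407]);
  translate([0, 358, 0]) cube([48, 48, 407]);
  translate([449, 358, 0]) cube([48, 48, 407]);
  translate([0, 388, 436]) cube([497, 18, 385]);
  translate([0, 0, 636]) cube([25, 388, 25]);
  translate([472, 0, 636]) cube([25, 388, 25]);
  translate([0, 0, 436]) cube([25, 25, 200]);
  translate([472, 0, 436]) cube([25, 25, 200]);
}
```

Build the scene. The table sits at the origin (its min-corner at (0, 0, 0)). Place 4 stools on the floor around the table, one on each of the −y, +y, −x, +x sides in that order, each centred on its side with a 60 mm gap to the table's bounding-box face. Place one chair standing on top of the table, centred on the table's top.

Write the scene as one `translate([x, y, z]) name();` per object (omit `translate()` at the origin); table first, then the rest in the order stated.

table();
translate([187, -400, 0]) stool();
translate([187, 606, 0]) stool();
translate([-385, 103, 0]) stool();
translate([759, 103, 0]) stool();
translate([101, 70, 779]) chair();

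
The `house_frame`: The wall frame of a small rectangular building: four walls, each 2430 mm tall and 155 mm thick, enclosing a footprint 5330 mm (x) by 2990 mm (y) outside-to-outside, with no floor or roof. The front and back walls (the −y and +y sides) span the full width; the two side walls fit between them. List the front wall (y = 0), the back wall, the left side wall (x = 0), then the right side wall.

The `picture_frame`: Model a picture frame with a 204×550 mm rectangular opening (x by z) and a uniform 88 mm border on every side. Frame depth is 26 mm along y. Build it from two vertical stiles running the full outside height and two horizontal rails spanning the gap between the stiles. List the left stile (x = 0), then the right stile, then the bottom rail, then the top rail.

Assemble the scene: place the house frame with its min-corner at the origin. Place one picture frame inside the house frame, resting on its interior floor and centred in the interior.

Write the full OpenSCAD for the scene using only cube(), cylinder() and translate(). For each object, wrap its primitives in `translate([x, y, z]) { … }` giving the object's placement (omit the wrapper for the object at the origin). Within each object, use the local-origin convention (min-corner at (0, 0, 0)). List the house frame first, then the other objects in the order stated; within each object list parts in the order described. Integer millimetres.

cube([5330, 155, 2430]);
translate([0, 2835, 0]) cube([5330, 155, 2430]);
translate([0, 155, 0]) cube([155, 2680, 2430]);
translate([5175, 155, 0]) cube([155, 2680, 2430]);
translate([2475, 1482, 0]) {
  cube([88, 26, 726]);
  translate([292, 0, 0]) cube([88, 26, 726]);
  translate([88, 0, 0]) cube([204, 26, 88]);
  translate([88, 0, 638]) cube([204, 26, 88]);
}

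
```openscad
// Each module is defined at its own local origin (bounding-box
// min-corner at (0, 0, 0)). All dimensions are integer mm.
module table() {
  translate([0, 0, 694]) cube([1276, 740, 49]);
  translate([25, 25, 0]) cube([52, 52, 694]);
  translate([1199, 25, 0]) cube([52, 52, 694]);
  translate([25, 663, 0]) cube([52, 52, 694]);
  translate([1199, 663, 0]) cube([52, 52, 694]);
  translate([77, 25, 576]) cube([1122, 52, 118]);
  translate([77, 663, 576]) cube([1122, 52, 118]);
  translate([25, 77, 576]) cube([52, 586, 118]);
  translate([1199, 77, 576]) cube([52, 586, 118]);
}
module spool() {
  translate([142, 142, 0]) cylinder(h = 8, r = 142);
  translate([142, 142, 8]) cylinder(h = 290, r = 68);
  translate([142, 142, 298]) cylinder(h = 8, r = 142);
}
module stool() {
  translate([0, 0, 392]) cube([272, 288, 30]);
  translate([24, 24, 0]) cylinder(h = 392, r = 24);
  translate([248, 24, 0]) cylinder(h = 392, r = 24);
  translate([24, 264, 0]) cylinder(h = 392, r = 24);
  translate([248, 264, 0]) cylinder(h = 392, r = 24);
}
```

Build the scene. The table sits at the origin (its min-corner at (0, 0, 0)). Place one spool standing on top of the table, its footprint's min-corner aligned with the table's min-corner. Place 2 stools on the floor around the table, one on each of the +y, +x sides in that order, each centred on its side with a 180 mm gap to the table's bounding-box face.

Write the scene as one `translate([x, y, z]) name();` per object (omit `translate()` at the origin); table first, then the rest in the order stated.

table();
translate([0, 0, 743]) spool();
translate([502, 920, 0]) stool();
translate([1456, 226, 0]) stool();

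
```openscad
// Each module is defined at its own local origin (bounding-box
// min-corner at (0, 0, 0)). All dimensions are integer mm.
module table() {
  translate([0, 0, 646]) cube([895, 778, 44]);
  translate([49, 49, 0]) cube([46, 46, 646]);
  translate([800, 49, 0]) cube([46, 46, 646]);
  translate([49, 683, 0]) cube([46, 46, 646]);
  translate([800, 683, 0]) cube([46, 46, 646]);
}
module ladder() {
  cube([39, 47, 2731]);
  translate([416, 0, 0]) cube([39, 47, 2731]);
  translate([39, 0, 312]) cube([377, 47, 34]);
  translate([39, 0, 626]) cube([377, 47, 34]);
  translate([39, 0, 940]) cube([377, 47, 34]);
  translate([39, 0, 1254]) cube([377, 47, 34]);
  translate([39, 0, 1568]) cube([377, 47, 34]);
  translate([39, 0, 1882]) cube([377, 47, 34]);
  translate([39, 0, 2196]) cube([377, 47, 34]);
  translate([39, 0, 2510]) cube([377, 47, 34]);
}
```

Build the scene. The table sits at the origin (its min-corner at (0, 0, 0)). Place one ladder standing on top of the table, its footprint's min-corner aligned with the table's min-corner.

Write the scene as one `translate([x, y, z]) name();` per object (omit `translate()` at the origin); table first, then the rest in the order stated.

table();
translate([0, 0, 690]) ladder();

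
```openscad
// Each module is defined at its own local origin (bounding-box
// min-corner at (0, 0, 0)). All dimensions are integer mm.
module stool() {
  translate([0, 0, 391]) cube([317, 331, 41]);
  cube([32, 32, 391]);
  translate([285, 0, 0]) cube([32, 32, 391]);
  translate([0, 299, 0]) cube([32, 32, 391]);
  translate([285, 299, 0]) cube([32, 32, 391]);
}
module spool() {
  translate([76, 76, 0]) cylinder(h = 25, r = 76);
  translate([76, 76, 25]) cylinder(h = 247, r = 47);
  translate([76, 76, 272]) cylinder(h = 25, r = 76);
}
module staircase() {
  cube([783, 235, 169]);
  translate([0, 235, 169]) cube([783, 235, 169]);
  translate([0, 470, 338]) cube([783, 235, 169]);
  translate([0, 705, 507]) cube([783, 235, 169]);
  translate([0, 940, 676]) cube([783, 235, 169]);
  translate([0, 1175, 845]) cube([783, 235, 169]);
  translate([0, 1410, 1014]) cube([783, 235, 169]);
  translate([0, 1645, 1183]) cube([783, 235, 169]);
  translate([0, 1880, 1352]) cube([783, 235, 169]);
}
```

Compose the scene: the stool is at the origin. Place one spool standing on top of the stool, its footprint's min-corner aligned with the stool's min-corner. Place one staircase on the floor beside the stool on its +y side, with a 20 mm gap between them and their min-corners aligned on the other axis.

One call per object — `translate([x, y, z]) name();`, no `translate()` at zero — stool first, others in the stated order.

stool();
translate([0, 0, 432]) spool();
translate([0, 351, 0]) staircase();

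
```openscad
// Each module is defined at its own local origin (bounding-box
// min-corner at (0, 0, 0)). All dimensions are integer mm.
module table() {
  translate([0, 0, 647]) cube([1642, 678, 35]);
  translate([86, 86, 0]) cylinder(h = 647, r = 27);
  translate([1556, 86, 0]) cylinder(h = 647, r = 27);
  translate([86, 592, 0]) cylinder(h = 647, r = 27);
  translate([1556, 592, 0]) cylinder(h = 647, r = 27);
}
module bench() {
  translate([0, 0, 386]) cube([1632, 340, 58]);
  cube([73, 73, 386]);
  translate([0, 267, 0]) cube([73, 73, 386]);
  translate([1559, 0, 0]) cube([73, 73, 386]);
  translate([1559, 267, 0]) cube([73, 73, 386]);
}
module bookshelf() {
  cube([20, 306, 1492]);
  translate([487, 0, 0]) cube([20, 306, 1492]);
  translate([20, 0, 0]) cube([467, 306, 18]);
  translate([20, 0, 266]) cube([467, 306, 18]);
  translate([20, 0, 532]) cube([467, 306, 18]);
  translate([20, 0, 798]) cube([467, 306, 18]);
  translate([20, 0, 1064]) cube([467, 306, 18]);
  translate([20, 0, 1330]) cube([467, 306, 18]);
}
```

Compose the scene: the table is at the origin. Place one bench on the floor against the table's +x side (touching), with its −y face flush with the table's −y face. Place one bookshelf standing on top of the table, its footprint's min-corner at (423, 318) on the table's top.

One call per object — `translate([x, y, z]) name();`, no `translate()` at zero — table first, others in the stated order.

table();
translate([1642, 0, 0]) bench();
translate([423, 318, 682]) bookshelf();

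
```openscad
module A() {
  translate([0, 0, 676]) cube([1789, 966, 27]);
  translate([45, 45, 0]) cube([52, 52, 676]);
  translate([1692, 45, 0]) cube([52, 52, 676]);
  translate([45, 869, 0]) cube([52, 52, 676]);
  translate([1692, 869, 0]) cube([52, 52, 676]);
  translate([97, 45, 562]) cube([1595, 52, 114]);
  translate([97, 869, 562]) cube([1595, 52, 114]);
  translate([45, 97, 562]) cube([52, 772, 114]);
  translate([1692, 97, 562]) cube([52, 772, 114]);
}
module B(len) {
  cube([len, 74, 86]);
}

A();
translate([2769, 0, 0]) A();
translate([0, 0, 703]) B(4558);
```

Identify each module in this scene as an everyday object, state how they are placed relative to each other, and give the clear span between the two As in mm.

A is a table. B is a beam. A beam spans the tops of two tables. The clear span between the two tables is 980 mm.

Second table starts at x = 2769; first ends at x = 1789; clear span = 2769 − 1789 = 980 mm.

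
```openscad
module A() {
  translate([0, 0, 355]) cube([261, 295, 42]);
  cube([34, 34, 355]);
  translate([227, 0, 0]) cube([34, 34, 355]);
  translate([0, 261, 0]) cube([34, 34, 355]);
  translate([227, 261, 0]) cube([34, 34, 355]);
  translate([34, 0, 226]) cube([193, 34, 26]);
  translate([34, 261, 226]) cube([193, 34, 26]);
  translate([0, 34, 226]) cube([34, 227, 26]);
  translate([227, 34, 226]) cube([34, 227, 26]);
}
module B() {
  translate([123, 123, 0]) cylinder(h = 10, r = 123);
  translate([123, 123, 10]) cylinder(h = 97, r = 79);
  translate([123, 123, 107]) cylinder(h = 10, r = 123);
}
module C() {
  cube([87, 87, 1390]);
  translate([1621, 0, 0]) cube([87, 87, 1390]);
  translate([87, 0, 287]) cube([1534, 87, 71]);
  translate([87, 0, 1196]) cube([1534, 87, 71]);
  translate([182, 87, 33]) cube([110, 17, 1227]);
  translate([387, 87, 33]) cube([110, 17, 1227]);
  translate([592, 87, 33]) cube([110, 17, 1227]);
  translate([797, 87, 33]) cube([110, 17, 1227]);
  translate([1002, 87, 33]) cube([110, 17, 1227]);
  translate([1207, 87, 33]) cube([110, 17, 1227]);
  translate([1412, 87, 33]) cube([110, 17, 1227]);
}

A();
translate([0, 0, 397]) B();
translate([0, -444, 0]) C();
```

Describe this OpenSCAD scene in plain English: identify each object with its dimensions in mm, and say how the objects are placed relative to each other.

A is a four-legged stool. The seat is 261×295 mm, 42 mm thick, top at z = 397 mm. It stands on four square legs, each 34×34 mm in cross-section, from z = 0 to the seat underside, each flush with a corner of the seat. Four stretchers, 34 mm wide and 26 mm tall, connect adjacent legs with their undersides at z = 226 mm, each running between the inner faces of the legs it joins and aligned with the legs' outer faces on the other axis.

B is a spool: two coaxial disc flanges of radius 123 mm and thickness 10 mm, joined by a core cylinder of radius 79 mm and height 97 mm. The lower flange rests on z = 0 and the three cylinders share a vertical axis.

C is a fence section. Two 87×87 mm posts, 1390 mm tall, stand on the floor with a clear span of 1534 mm between their inner faces. Two horizontal rails of 87×71 mm section span the gap between the posts with their undersides at z = 287 mm and z = 1196 mm, flush with the posts' −y face. 7 pickets, each 110 mm wide, 17 mm thick and 1227 mm tall, are fixed to the +y face of the rails with their bottoms at z = 33 mm, evenly spaced across the span with equal gaps (rounded down to the nearest mm) at the −x end and between each pair — any rounding remainder accumulates at the +x end.

The spool is on top of the stool. The fence section is on the floor beside the stool on its −y side.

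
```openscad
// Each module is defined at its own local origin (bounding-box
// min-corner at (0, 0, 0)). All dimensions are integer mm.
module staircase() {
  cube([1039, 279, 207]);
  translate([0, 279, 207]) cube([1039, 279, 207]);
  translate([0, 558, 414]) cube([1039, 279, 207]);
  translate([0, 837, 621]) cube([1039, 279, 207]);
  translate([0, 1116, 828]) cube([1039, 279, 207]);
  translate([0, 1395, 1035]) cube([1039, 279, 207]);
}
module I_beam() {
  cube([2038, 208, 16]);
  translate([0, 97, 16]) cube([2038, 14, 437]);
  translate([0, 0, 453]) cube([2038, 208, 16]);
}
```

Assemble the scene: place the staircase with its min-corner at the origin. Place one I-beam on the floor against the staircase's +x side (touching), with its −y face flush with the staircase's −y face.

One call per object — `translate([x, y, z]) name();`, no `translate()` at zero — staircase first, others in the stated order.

staircase();
translate([1039, 0, 0]) I_beam();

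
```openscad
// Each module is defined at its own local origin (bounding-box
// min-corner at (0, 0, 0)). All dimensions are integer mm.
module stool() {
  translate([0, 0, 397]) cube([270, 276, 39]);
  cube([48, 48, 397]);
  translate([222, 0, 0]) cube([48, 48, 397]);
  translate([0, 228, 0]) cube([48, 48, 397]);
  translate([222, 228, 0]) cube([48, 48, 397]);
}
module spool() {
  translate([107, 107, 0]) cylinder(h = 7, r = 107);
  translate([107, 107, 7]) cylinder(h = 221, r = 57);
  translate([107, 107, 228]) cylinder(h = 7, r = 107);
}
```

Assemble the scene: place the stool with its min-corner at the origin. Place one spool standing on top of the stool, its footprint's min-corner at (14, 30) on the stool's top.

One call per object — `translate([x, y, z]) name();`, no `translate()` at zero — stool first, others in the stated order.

stool();
translate([14, 30, 436]) spool();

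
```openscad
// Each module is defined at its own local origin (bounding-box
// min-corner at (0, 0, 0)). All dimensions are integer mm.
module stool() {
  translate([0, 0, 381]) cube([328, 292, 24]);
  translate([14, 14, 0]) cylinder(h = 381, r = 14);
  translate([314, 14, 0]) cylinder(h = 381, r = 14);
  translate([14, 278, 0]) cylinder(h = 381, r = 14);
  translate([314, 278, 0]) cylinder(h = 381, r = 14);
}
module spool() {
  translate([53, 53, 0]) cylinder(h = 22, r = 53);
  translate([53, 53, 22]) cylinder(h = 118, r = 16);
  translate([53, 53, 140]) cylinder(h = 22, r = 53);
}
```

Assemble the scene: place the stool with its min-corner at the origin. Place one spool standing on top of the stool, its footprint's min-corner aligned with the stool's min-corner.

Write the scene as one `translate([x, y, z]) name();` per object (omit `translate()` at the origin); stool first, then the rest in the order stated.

stool();
translate([0, 0, 405]) spool();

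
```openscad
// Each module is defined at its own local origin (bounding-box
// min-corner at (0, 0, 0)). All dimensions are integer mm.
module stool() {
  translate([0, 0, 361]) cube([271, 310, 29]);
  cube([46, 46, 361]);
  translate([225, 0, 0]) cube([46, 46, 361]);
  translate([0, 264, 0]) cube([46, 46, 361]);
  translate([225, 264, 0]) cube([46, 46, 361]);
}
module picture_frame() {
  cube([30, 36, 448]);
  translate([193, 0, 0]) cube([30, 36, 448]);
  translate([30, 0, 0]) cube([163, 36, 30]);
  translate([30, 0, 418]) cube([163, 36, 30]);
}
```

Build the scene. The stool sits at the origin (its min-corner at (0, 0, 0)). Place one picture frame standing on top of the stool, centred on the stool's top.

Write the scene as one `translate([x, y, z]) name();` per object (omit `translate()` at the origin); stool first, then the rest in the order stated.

stool();
translate([24, 137, 390]) picture_frame();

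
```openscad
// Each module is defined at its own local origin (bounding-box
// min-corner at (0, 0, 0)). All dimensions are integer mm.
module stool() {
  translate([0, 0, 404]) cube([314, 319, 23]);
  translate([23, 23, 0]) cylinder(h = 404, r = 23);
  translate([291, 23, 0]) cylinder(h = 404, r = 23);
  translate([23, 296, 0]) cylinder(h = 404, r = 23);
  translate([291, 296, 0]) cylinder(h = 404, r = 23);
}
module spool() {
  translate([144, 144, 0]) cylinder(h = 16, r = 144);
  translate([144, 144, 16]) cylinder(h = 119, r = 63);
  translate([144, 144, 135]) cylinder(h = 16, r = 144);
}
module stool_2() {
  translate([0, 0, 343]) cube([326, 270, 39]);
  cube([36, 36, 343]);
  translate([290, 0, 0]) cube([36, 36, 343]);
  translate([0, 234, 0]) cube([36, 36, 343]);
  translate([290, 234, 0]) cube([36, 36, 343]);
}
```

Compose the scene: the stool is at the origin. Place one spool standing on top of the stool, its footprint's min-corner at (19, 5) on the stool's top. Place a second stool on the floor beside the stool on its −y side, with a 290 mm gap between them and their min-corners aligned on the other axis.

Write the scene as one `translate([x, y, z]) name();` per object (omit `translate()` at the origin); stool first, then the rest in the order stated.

stool();
translate([19, 5, 427]) spool();
translate([0, -560, 0]) stool_2();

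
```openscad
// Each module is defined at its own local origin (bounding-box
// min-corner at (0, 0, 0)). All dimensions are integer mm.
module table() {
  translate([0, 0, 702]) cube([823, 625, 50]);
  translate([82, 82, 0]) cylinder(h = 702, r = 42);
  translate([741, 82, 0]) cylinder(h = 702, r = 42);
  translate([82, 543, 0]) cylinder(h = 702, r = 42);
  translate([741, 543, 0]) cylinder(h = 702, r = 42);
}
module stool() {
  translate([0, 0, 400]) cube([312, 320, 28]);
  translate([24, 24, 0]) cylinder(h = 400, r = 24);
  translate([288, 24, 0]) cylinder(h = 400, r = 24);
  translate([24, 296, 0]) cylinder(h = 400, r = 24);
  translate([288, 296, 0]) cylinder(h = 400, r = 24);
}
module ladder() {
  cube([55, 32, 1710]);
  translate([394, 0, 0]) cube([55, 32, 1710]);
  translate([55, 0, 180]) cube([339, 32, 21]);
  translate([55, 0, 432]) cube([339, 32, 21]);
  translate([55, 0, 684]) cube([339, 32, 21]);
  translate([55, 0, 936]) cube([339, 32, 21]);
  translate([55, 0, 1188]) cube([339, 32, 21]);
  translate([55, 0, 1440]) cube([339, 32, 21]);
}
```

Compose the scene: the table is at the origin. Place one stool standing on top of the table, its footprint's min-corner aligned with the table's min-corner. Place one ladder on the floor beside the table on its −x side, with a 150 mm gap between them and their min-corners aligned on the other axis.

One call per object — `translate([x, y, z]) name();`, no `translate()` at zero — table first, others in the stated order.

table();
translate([0, 0, 752]) stool();
translate([-599, 0, 0]) ladder();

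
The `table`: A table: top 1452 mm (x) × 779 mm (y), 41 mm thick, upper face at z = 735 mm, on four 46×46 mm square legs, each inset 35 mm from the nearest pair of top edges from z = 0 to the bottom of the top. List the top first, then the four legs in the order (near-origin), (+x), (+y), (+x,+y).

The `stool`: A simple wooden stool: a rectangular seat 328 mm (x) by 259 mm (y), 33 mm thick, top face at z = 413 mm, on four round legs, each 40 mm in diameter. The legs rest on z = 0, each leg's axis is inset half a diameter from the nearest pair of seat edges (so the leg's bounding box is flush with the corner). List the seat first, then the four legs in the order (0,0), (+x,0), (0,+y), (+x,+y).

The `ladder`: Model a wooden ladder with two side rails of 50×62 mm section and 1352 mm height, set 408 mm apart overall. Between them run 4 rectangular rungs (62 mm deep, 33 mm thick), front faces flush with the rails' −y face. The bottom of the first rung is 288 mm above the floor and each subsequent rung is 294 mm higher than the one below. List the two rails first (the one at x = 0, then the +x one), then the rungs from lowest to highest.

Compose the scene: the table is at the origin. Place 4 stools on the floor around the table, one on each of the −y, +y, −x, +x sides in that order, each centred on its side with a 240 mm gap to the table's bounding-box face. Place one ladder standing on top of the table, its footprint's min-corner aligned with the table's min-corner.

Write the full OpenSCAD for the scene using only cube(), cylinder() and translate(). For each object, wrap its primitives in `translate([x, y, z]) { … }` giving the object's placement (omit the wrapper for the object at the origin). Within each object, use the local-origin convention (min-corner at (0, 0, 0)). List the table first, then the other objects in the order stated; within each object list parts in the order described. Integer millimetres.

translate([0, 0, 694]) cube([1452, 779, 41]);
translate([35, 35, 0]) cube([46, 46, 694]);
translate([1371, 35, 0]) cube([46, 46, 694]);
translate([35, 698, 0]) cube([46, 46, 694]);
translate([1371, 698, 0]) cube([46, 46, 694]);
translate([562, -499, 0]) {
  translate([0, 0, 380]) cube([328, 259, 33]);
  translate([20, 20, 0]) cylinder(h = 380, r = 20);
  translate([308, 20, 0]) cylinder(h = 380, r = 20);
  translate([20, 239, 0]) cylinder(h = 380, r = 20);
  translate([308, 239, 0]) cylinder(h = 380, r = 20);
}
translate([562, 1019, 0]) {
  translate([0, 0, 380]) cube([328, 259, 33]);
  translate([20, 20, 0]) cylinder(h = 380, r = 20);
  translate([308, 20, 0]) cylinder(h = 380, r = 20);
  translate([20, 239, 0]) cylinder(h = 380, r = 20);
  translate([308, 239, 0]) cylinder(h = 380, r = 20);
}
translate([-568, 260, 0]) {
  translate([0, 0, 380]) cube([328, 259, 33]);
  translate([20, 20, 0]) cylinder(h = 380, r = 20);
  translate([308, 20, 0]) cylinder(h = 380, r = 20);
  translate([20, 239, 0]) cylinder(h = 380, r = 20);
  translate([308, 239, 0]) cylinder(h = 380, r = 20);
}
translate([1692, 260, 0]) {
  translate([0, 0, 380]) cube([328, 259, 33]);
  translate([20, 20, 0]) cylinder(h = 380, r = 20);
  translate([308, 20, 0]) cylinder(h = 380, r = 20);
  translate([20, 239, 0]) cylinder(h = 380, r = 20);
  translate([308, 239, 0]) cylinder(h = 380, r = 20);
}
translate([0, 0, 735]) {
  cube([50, 62, 1352]);
  translate([358, 0, 0]) cube([50, 62, 1352]);
  translate([50, 0, 288]) cube([308, 62, 33]);
  translate([50, 0, 582]) cube([308, 62, 33]);
  translate([50, 0, 876]) cube([308, 62, 33]);
  translate([50, 0, 1170]) cube([308, 62, 33]);
}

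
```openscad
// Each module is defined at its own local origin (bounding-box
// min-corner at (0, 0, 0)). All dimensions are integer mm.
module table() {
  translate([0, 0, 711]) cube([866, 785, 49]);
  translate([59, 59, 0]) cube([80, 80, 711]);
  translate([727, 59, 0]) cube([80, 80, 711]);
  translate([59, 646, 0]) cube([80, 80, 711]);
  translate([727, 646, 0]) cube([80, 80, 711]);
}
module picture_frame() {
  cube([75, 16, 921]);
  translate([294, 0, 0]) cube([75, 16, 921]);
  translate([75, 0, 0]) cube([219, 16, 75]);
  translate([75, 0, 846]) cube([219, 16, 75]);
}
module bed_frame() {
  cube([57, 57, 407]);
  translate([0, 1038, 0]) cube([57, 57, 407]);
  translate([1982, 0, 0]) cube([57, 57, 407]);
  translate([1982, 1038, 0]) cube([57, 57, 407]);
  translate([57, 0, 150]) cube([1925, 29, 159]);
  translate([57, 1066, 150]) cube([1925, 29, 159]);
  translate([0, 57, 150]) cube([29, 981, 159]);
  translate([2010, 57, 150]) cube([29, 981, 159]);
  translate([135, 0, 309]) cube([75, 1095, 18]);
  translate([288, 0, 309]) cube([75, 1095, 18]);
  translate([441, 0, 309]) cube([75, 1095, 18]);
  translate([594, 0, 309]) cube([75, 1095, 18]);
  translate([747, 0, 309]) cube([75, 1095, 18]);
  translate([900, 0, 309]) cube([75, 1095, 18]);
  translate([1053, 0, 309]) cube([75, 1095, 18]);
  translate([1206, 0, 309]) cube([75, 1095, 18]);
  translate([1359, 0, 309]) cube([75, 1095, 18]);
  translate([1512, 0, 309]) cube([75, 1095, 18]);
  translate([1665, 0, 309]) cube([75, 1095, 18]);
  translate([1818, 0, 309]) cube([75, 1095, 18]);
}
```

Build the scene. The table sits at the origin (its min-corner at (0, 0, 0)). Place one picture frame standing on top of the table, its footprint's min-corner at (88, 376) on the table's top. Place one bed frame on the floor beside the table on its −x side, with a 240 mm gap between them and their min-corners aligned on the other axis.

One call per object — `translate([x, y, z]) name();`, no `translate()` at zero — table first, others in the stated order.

table();
translate([88, 376, 760]) picture_frame();
translate([-2279, 0, 0]) bed_frame();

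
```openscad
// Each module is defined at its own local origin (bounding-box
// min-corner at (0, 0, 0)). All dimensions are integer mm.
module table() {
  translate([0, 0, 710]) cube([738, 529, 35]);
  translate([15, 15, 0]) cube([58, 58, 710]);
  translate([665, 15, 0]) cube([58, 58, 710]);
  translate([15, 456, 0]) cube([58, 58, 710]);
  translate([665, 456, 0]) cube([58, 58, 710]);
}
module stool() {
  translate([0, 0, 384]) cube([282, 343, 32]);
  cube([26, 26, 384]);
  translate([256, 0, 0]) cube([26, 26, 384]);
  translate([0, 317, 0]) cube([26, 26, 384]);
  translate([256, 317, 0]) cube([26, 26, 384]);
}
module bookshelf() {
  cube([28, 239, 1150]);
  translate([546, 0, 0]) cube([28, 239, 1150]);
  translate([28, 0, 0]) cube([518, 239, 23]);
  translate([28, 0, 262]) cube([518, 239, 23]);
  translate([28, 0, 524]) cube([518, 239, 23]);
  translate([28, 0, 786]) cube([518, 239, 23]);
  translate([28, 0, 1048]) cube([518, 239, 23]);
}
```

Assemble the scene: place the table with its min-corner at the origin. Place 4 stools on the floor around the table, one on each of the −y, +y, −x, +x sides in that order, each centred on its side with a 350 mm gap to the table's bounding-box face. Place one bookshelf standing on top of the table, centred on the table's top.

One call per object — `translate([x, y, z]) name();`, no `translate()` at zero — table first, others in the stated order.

table();
translate([228, -693, 0]) stool();
translate([228, 879, 0]) stool();
translate([-632, 93, 0]) stool();
translate([1088, 93, 0]) stool();
translate([82, 145, 745]) bookshelf();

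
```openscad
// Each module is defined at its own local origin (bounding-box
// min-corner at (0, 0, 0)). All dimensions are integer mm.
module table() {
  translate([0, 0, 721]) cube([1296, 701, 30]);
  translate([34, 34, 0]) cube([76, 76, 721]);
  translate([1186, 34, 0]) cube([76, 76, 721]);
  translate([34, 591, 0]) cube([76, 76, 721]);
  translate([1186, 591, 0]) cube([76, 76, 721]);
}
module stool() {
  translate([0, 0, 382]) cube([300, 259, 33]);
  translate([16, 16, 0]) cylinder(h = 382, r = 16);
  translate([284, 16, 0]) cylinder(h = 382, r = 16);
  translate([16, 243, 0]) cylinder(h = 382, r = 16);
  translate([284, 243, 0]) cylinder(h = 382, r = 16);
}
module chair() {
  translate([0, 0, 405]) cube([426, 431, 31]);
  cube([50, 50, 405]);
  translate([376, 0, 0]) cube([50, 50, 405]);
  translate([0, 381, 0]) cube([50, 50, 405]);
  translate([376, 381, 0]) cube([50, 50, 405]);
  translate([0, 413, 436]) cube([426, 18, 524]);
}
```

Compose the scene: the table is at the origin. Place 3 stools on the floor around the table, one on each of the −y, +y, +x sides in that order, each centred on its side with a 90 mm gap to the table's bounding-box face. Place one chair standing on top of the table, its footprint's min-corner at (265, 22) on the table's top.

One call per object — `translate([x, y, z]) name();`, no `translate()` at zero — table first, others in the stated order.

table();
translate([498, -349, 0]) stool();
translate([498, 791, 0]) stool();
translate([1386, 221, 0]) stool();
translate([265, 22, 751]) chair();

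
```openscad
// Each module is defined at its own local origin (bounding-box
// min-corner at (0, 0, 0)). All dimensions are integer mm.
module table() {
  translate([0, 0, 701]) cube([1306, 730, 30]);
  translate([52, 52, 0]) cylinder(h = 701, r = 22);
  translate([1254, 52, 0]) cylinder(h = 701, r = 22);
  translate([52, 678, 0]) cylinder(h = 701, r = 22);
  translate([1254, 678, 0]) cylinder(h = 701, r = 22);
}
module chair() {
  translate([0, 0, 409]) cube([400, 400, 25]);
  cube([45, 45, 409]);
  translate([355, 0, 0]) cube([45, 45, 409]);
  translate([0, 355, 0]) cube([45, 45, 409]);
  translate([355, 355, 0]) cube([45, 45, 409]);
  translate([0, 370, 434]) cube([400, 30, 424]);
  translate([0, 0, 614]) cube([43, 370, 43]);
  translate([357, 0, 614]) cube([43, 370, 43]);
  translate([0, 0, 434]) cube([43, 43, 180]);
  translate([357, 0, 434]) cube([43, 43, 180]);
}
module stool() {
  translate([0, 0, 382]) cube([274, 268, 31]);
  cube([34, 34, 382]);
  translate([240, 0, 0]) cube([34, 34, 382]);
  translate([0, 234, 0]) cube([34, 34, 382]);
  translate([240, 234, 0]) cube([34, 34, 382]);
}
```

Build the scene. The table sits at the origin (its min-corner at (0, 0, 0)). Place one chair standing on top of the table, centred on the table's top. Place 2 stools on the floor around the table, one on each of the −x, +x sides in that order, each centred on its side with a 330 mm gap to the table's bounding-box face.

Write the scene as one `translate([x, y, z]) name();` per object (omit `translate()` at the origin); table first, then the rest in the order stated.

table();
translate([453, 165, 731]) chair();
translate([-604, 231, 0]) stool();
translate([1636, 231, 0]) stool();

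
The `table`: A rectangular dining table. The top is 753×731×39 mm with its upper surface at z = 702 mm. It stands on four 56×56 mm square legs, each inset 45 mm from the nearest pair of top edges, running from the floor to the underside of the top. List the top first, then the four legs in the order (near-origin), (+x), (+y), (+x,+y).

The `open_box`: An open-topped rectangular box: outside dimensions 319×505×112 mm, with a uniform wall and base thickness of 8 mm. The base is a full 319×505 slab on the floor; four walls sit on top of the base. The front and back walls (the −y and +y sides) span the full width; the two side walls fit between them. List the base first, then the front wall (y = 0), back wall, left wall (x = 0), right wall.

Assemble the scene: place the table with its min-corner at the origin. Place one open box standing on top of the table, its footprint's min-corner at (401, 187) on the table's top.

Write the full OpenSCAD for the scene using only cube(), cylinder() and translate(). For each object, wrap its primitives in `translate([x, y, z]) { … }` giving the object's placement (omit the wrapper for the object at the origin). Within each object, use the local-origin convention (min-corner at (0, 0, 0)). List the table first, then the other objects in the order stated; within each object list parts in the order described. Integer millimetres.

translate([0, 0, 663]) cube([753, 731, 39]);
translate([45, 45, 0]) cube([56, 56, 663]);
translate([652, 45, 0]) cube([56, 56, 663]);
translate([45, 630, 0]) cube([56, 56, 663]);
translate([652, 630, 0]) cube([56, 56, 663]);
translate([401, 187, 702]) {
  cube([319, 505, 8]);
  translate([0, 0, 8]) cube([319, 8, 104]);
  translate([0, 497, 8]) cube([319, 8, 104]);
  translate([0, 8, 8]) cube([8, 489, 104]);
  translate([311, 8, 8]) cube([8, 489, 104]);
}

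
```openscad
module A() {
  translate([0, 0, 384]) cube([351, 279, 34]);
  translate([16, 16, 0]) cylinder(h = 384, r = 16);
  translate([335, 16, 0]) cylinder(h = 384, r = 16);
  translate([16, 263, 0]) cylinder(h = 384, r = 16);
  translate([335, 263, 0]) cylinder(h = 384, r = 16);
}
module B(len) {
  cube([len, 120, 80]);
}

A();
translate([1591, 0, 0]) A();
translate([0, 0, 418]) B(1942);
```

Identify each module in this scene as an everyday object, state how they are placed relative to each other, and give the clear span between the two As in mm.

Second stool starts at x = 1591; first ends at x = 351; clear span = 1591 − 351 = 1240 mm.

A is a stool. B is a beam. A beam spans the tops of two stools. The clear span between the two stools is 1240 mm.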